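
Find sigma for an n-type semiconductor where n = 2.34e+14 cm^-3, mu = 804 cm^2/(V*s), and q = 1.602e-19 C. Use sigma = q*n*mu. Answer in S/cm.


Step 1: sigma = q * n * mu
Step 2: sigma = 1.602e-19 * 2.34e+14 * 804
Step 3: sigma = 3.014e-02 S/cm

3.014e-02


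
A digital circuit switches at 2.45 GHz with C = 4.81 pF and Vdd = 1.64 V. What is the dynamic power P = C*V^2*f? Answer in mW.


Step 1: V^2 = 1.64^2 = 2.6896 V^2
Step 2: P = C*V^2*f = 4.81e-12 F * 2.6896 * 2.45e9 Hz
Step 3: P = 3.16955912e-02 W
Step 4: P = 31.696 mW

31.696


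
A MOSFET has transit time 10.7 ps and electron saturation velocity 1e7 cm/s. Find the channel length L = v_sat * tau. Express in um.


Step 1: tau in seconds = 10.7 ps * 1e-12 = 1.0700e-11 s
Step 2: L = v_sat * tau = 1e7 * 1.0700e-11 = 1.0700e-04 cm
Step 3: L in um = 1.0700e-04 * 1e4 = 1.07 um

1.07


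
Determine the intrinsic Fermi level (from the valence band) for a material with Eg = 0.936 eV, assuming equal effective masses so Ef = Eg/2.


Step 1: For an intrinsic semiconductor, the Fermi level sits at midgap.
Step 2: Ef = Eg / 2 = 0.936 / 2 = 0.468 eV

0.468


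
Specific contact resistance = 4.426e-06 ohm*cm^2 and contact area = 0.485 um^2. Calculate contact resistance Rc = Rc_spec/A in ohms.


Step 1: Convert area to cm^2: 0.485 um^2 = 4.8500e-09 cm^2
Step 2: Rc = Rc_spec / A = 4.426e-06 / 4.8500e-09
Step 3: Rc = 9.13e+02 ohms

9.13e+02


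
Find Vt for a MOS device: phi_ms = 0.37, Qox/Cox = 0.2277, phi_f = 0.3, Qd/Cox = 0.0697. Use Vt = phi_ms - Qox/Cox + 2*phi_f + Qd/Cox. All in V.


Step 1: Vt = phi_ms - Qox/Cox + 2*phi_f + Qd/Cox
Step 2: Vt = 0.37 - 0.2277 + 2*0.3 + 0.0697
Step 3: Vt = 0.37 - 0.2277 + 0.6 + 0.0697
Step 4: Vt = 0.812 V

0.812


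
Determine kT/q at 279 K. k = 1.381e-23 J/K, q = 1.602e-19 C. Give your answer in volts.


Step 1: kT = 1.381e-23 * 279 = 3.85299e-21 J
Step 2: Vt = kT/q = 3.85299e-21 / 1.602e-19
Step 3: Vt = 0.02405 V

0.02405


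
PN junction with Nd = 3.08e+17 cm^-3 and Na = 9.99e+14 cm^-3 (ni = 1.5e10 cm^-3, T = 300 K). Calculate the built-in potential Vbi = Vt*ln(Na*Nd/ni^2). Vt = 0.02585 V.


Step 1: Compute Na*Nd/ni^2 = 9.99e+14 * 3.08e+17 / (1.5e10)^2 = 1.3675e+12
Step 2: ln(1.3675e+12) = 27.9440
Step 3: Vbi = 0.02585 * 27.9440 = 0.722 V

0.722


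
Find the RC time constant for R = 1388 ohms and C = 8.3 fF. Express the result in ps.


Step 1: tau = R * C
Step 2: tau = 1388 * 8.3 fF = 1388 * 8.3e-15 F
Step 3: tau = 1.15204e-11 s = 11.5204 ps

11.5204


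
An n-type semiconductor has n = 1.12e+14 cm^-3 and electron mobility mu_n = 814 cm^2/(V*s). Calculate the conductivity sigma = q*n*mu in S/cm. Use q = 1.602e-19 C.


Step 1: sigma = q * n * mu
Step 2: sigma = 1.602e-19 * 1.12e+14 * 814
Step 3: sigma = 1.461e-02 S/cm

1.461e-02


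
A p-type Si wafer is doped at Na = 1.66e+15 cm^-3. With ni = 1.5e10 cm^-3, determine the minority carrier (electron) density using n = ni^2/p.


Step 1: Majority hole concentration p ≈ Na = 1.66e+15 cm^-3
Step 2: n = ni^2 / Na = (1.5e10)^2 / 1.66e+15
Step 3: n = 1.36e+05 cm^-3

1.36e+05


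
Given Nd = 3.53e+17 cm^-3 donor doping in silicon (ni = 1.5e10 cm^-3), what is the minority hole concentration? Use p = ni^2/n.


Step 1: Since Nd >> ni, n ≈ Nd = 3.53e+17 cm^-3
Step 2: p = ni^2 / n = (1.5e10)^2 / 3.53e+17
Step 3: p = 2.25e20 / 3.53e+17 = 6.37e+02 cm^-3

6.37e+02


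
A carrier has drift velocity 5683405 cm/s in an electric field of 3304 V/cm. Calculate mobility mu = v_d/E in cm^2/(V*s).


Step 1: mu = v_d / E
Step 2: mu = 5683405 / 3304
Step 3: mu = 1720.16 cm^2/(V*s)

1720.16


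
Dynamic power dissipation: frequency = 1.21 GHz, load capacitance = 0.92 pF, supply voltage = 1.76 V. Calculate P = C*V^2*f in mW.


Step 1: V^2 = 1.76^2 = 3.0976 V^2
Step 2: P = C*V^2*f = 0.92e-12 F * 3.0976 * 1.21e9 Hz
Step 3: P = 3.44824832e-03 W
Step 4: P = 3.448 mW

3.448


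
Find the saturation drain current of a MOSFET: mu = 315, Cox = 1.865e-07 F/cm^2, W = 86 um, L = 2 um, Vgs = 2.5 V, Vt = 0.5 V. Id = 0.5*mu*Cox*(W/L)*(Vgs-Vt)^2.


Step 1: Overdrive voltage Vov = Vgs - Vt = 2.5 - 0.5 = 2.0 V
Step 2: W/L = 86/2 = 43
Step 3: Id = 0.5 * 315 * 1.865e-07 * 43 * 2.0^2
Step 4: Id = 5.05e-03 A

5.05e-03


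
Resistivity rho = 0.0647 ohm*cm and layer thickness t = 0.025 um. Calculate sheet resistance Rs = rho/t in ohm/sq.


Step 1: Convert thickness to cm: t = 0.025 um = 2.5000e-06 cm
Step 2: Rs = rho / t = 0.0647 / 2.5000e-06
Step 3: Rs = 25880.0 ohm/sq

25880.0


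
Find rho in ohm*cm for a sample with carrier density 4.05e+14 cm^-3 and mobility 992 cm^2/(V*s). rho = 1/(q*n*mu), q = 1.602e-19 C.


Step 1: sigma = q * n * mu = 1.602e-19 * 4.05e+14 * 992 = 6.43620e-02 S/cm
Step 2: rho = 1 / sigma = 1 / 6.43620e-02 = 15.54 ohm*cm

15.54


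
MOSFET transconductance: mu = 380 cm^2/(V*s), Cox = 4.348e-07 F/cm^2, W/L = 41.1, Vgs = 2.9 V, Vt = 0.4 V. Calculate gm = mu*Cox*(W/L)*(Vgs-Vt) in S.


Step 1: Vov = Vgs - Vt = 2.9 - 0.4 = 2.5 V
Step 2: gm = mu * Cox * (W/L) * Vov
Step 3: gm = 380 * 4.348e-07 * 41.1 * 2.5 = 1.70e-02 S

1.70e-02


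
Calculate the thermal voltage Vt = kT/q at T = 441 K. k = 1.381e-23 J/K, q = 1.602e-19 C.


Step 1: kT = 1.381e-23 * 441 = 6.09021e-21 J
Step 2: Vt = kT/q = 6.09021e-21 / 1.602e-19
Step 3: Vt = 0.03802 V

0.03802


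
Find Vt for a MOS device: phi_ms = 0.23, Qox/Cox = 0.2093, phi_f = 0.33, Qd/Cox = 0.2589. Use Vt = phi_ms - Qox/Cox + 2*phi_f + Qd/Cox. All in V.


Step 1: Vt = phi_ms - Qox/Cox + 2*phi_f + Qd/Cox
Step 2: Vt = 0.23 - 0.2093 + 2*0.33 + 0.2589
Step 3: Vt = 0.23 - 0.2093 + 0.66 + 0.2589
Step 4: Vt = 0.9396 V

0.9396


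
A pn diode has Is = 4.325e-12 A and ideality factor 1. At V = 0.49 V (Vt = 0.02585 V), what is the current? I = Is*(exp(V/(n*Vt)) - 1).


Step 1: V/(n*Vt) = 0.49/(1*0.02585) = 18.9555
Step 2: exp(18.9555) = 1.7071e+08
Step 3: I = 4.325e-12 * (1.7071e+08 - 1) = 7.38e-04 A

7.38e-04


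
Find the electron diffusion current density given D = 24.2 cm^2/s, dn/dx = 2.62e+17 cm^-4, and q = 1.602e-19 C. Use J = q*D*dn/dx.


Step 1: J = q * D * (dn/dx)
Step 2: J = 1.602e-19 * 24.2 * 2.62e+17
Step 3: J = 1.02e+00 A/cm^2

1.02e+00


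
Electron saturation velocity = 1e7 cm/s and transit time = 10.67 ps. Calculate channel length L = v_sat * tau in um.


Step 1: tau in seconds = 10.67 ps * 1e-12 = 1.0670e-11 s
Step 2: L = v_sat * tau = 1e7 * 1.0670e-11 = 1.0670e-04 cm
Step 3: L in um = 1.0670e-04 * 1e4 = 1.067 um

1.067


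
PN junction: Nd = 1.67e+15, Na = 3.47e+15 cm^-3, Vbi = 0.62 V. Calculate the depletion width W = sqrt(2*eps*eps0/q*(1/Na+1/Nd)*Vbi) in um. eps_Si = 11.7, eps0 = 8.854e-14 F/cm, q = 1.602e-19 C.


Step 1: 1/Na + 1/Nd = 1/3.47e+15 + 1/1.67e+15 = 8.86987e-16
Step 2: 2*eps*eps0/q = 2*11.7*8.854e-14/1.602e-19 = 1.293281e+07
Step 3: W^2 = 1.293281e+07 * 8.86987e-16 * 0.62 = 7.11217e-09
Step 4: W = sqrt(7.11217e-09) = 8.433e-05 cm = 0.8433 um

0.8433


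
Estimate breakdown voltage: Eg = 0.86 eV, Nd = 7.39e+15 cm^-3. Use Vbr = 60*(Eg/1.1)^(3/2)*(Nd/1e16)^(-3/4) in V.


Step 1: Eg/1.1 = 0.86/1.1 = 0.781818
Step 2: (Eg/1.1)^1.5 = 0.781818^1.5 = 0.691287
Step 3: (Nd/1e16)^(-0.75) = (0.739)^(-0.75) = 1.254633
Step 4: Vbr = 60 * 0.691287 * 1.254633 = 52.0 V

52.0


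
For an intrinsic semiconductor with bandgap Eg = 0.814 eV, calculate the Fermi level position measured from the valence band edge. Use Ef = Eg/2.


Step 1: For an intrinsic semiconductor, the Fermi level sits at midgap.
Step 2: Ef = Eg / 2 = 0.814 / 2 = 0.407 eV

0.407


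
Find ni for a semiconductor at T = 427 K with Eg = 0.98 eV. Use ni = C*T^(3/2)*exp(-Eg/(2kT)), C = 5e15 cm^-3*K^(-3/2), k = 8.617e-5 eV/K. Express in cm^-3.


Step 1: Compute kT = 8.617e-5 * 427 = 0.03679459 eV
Step 2: Exponent = -Eg/(2kT) = -0.98/(2*0.03679459) = -13.31718
Step 3: T^(3/2) = 427^1.5 = 8823.52
Step 4: ni = 5e15 * 8823.52 * exp(-13.31718) = 7.26e+13 cm^-3

7.26e+13


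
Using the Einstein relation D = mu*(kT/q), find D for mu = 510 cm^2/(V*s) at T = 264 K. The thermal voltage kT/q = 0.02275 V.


Step 1: D = mu * (kT/q)
Step 2: D = 510 * 0.02275
Step 3: D = 11.6 cm^2/s

11.6


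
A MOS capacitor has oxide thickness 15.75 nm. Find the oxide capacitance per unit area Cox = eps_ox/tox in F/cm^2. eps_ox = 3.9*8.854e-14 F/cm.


Step 1: eps_ox = 3.9 * 8.854e-14 = 3.45306e-13 F/cm
Step 2: tox in cm = 15.75 nm * 1e-7 = 1.5750e-06 cm
Step 3: Cox = 3.45306e-13 / 1.5750e-06 = 2.19e-07 F/cm^2

2.19e-07


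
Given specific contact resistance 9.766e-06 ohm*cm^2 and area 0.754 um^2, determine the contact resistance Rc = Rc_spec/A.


Step 1: Convert area to cm^2: 0.754 um^2 = 7.5400e-09 cm^2
Step 2: Rc = Rc_spec / A = 9.766e-06 / 7.5400e-09
Step 3: Rc = 1.30e+03 ohms

1.30e+03


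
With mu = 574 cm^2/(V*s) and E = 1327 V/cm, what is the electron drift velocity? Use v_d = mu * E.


Step 1: v_d = mu * E
Step 2: v_d = 574 * 1327 = 761698
Step 3: v_d = 7.62e+05 cm/s

7.62e+05


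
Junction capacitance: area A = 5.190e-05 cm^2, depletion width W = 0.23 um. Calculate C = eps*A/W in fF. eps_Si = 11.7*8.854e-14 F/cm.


Step 1: eps_Si = 11.7 * 8.854e-14 = 1.035918e-12 F/cm
Step 2: W in cm = 0.23 * 1e-4 = 2.30e-05 cm
Step 3: C = 1.035918e-12 * 5.190e-05 / 2.30e-05 = 2.337571e-12 F
Step 4: C = 2337.57 fF

2337.57


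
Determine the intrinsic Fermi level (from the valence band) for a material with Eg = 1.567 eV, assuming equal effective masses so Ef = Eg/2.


Step 1: For an intrinsic semiconductor, the Fermi level sits at midgap.
Step 2: Ef = Eg / 2 = 1.567 / 2 = 0.7835 eV

0.7835


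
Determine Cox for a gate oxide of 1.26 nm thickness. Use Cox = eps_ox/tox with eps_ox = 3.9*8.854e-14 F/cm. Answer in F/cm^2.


Step 1: eps_ox = 3.9 * 8.854e-14 = 3.45306e-13 F/cm
Step 2: tox in cm = 1.26 nm * 1e-7 = 1.2600e-07 cm
Step 3: Cox = 3.45306e-13 / 1.2600e-07 = 2.74e-06 F/cm^2

2.74e-06


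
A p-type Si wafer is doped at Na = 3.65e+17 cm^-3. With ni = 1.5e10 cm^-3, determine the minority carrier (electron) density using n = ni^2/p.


Step 1: Majority hole concentration p ≈ Na = 3.65e+17 cm^-3
Step 2: n = ni^2 / Na = (1.5e10)^2 / 3.65e+17
Step 3: n = 6.16e+02 cm^-3

6.16e+02


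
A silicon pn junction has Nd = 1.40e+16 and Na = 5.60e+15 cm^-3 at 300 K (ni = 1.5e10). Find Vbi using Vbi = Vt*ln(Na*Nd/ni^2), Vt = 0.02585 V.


Step 1: Compute Na*Nd/ni^2 = 5.60e+15 * 1.40e+16 / (1.5e10)^2 = 3.4844e+11
Step 2: ln(3.4844e+11) = 26.5767
Step 3: Vbi = 0.02585 * 26.5767 = 0.687 V

0.687


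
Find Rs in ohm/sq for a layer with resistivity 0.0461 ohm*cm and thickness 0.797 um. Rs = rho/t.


Step 1: Convert thickness to cm: t = 0.797 um = 7.9700e-05 cm
Step 2: Rs = rho / t = 0.0461 / 7.9700e-05
Step 3: Rs = 578.4 ohm/sq

578.4


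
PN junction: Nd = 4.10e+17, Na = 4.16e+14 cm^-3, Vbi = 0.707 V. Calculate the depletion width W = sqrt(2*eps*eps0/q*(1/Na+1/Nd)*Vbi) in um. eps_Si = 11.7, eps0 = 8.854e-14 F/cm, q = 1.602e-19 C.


Step 1: 1/Na + 1/Nd = 1/4.16e+14 + 1/4.10e+17 = 2.40629e-15
Step 2: 2*eps*eps0/q = 2*11.7*8.854e-14/1.602e-19 = 1.293281e+07
Step 3: W^2 = 1.293281e+07 * 2.40629e-15 * 0.707 = 2.20019e-08
Step 4: W = sqrt(2.20019e-08) = 1.483e-04 cm = 1.483 um

1.483


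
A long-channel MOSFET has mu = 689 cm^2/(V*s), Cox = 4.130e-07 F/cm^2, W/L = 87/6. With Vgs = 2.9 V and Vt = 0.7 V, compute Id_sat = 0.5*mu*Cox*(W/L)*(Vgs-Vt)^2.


Step 1: Overdrive voltage Vov = Vgs - Vt = 2.9 - 0.7 = 2.2 V
Step 2: W/L = 87/6 = 14.5
Step 3: Id = 0.5 * 689 * 4.130e-07 * 14.5 * 2.2^2
Step 4: Id = 9.99e-03 A

9.99e-03


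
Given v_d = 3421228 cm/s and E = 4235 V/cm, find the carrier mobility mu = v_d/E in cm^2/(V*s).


Step 1: mu = v_d / E
Step 2: mu = 3421228 / 4235
Step 3: mu = 807.85 cm^2/(V*s)

807.85


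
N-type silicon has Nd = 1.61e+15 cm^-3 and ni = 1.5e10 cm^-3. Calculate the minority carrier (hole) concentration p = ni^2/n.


Step 1: Since Nd >> ni, n ≈ Nd = 1.61e+15 cm^-3
Step 2: p = ni^2 / n = (1.5e10)^2 / 1.61e+15
Step 3: p = 2.25e20 / 1.61e+15 = 1.40e+05 cm^-3

1.40e+05


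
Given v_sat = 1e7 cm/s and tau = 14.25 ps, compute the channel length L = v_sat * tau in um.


Step 1: tau in seconds = 14.25 ps * 1e-12 = 1.4250e-11 s
Step 2: L = v_sat * tau = 1e7 * 1.4250e-11 = 1.4250e-04 cm
Step 3: L in um = 1.4250e-04 * 1e4 = 1.425 um

1.425


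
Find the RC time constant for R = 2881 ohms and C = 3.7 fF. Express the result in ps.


Step 1: tau = R * C
Step 2: tau = 2881 * 3.7 fF = 2881 * 3.7e-15 F
Step 3: tau = 1.06597e-11 s = 10.6597 ps

10.6597


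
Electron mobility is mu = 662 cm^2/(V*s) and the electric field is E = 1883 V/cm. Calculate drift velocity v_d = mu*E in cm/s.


Step 1: v_d = mu * E
Step 2: v_d = 662 * 1883 = 1246546
Step 3: v_d = 1.25e+06 cm/s

1.25e+06


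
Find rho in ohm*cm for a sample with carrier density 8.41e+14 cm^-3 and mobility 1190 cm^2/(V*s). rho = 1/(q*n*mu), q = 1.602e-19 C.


Step 1: sigma = q * n * mu = 1.602e-19 * 8.41e+14 * 1190 = 1.60327e-01 S/cm
Step 2: rho = 1 / sigma = 1 / 1.60327e-01 = 6.237 ohm*cm

6.237


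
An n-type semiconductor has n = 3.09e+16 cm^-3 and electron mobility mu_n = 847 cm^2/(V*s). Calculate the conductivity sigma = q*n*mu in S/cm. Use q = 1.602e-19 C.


Step 1: sigma = q * n * mu
Step 2: sigma = 1.602e-19 * 3.09e+16 * 847
Step 3: sigma = 4.193e+00 S/cm

4.193e+00


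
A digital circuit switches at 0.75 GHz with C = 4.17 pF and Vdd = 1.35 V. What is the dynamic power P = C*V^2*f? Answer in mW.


Step 1: V^2 = 1.35^2 = 1.8225 V^2
Step 2: P = C*V^2*f = 4.17e-12 F * 1.8225 * 0.75e9 Hz
Step 3: P = 5.69986875e-03 W
Step 4: P = 5.7 mW

5.7


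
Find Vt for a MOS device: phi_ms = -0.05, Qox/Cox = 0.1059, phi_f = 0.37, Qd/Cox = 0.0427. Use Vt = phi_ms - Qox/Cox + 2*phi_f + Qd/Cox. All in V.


Step 1: Vt = phi_ms - Qox/Cox + 2*phi_f + Qd/Cox
Step 2: Vt = -0.05 - 0.1059 + 2*0.37 + 0.0427
Step 3: Vt = -0.05 - 0.1059 + 0.74 + 0.0427
Step 4: Vt = 0.6268 V

0.6268


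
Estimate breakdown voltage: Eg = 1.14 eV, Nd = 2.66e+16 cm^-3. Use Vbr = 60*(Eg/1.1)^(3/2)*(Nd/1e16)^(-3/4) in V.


Step 1: Eg/1.1 = 1.14/1.1 = 1.036364
Step 2: (Eg/1.1)^1.5 = 1.036364^1.5 = 1.055039
Step 3: (Nd/1e16)^(-0.75) = (2.66)^(-0.75) = 0.480108
Step 4: Vbr = 60 * 1.055039 * 0.480108 = 30.4 V

30.4


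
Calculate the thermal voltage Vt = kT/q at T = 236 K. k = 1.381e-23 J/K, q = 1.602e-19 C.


Step 1: kT = 1.381e-23 * 236 = 3.25916e-21 J
Step 2: Vt = kT/q = 3.25916e-21 / 1.602e-19
Step 3: Vt = 0.02034 V

0.02034


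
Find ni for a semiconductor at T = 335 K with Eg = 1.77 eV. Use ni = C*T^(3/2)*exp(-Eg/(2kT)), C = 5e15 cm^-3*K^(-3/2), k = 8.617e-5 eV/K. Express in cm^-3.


Step 1: Compute kT = 8.617e-5 * 335 = 0.02886695 eV
Step 2: Exponent = -Eg/(2kT) = -1.77/(2*0.02886695) = -30.65790
Step 3: T^(3/2) = 335^1.5 = 6131.51
Step 4: ni = 5e15 * 6131.51 * exp(-30.65790) = 1.49e+06 cm^-3

1.49e+06


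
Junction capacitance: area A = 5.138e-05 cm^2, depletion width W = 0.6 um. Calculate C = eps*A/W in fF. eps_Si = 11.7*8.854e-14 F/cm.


Step 1: eps_Si = 11.7 * 8.854e-14 = 1.035918e-12 F/cm
Step 2: W in cm = 0.6 * 1e-4 = 6.00e-05 cm
Step 3: C = 1.035918e-12 * 5.138e-05 / 6.00e-05 = 8.870911e-13 F
Step 4: C = 887.09 fF

887.09


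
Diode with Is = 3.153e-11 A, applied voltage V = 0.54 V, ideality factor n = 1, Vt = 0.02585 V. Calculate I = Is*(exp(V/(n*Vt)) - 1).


Step 1: V/(n*Vt) = 0.54/(1*0.02585) = 20.8897
Step 2: exp(20.8897) = 1.1811e+09
Step 3: I = 3.153e-11 * (1.1811e+09 - 1) = 3.72e-02 A

3.72e-02


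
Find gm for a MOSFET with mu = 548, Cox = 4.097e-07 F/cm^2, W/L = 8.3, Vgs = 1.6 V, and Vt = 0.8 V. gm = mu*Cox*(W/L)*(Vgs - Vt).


Step 1: Vov = Vgs - Vt = 1.6 - 0.8 = 0.8 V
Step 2: gm = mu * Cox * (W/L) * Vov
Step 3: gm = 548 * 4.097e-07 * 8.3 * 0.8 = 1.49e-03 S

1.49e-03


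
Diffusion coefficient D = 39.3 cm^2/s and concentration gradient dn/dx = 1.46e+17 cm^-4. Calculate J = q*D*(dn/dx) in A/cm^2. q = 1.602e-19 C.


Step 1: J = q * D * (dn/dx)
Step 2: J = 1.602e-19 * 39.3 * 1.46e+17
Step 3: J = 9.19e-01 A/cm^2

9.19e-01


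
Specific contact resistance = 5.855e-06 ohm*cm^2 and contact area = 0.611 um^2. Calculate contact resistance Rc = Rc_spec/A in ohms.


Step 1: Convert area to cm^2: 0.611 um^2 = 6.1100e-09 cm^2
Step 2: Rc = Rc_spec / A = 5.855e-06 / 6.1100e-09
Step 3: Rc = 9.58e+02 ohms

9.58e+02


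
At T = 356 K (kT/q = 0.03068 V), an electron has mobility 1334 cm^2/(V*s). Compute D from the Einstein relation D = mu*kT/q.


Step 1: D = mu * (kT/q)
Step 2: D = 1334 * 0.03068
Step 3: D = 40.93 cm^2/s

40.93


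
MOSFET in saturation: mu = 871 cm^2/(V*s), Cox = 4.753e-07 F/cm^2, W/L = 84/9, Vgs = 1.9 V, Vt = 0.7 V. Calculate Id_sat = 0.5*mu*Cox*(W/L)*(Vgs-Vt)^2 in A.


Step 1: Overdrive voltage Vov = Vgs - Vt = 1.9 - 0.7 = 1.2 V
Step 2: W/L = 84/9 = 9.33333
Step 3: Id = 0.5 * 871 * 4.753e-07 * 9.33333 * 1.2^2
Step 4: Id = 2.78e-03 A

2.78e-03


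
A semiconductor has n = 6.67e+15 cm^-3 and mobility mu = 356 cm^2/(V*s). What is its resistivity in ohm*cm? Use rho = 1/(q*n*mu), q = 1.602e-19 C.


Step 1: sigma = q * n * mu = 1.602e-19 * 6.67e+15 * 356 = 3.80398e-01 S/cm
Step 2: rho = 1 / sigma = 1 / 3.80398e-01 = 2.629 ohm*cm

2.629


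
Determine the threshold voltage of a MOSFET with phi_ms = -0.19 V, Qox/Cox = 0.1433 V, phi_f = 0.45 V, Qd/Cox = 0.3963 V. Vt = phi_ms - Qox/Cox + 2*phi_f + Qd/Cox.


Step 1: Vt = phi_ms - Qox/Cox + 2*phi_f + Qd/Cox
Step 2: Vt = -0.19 - 0.1433 + 2*0.45 + 0.3963
Step 3: Vt = -0.19 - 0.1433 + 0.9 + 0.3963
Step 4: Vt = 0.963 V

0.963


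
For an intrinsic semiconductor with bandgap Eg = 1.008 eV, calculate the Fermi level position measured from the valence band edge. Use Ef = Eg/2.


Step 1: For an intrinsic semiconductor, the Fermi level sits at midgap.
Step 2: Ef = Eg / 2 = 1.008 / 2 = 0.504 eV

0.504


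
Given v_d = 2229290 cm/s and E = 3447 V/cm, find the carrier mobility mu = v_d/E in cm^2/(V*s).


Step 1: mu = v_d / E
Step 2: mu = 2229290 / 3447
Step 3: mu = 646.73 cm^2/(V*s)

646.73


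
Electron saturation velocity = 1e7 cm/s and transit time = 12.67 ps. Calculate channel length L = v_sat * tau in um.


Step 1: tau in seconds = 12.67 ps * 1e-12 = 1.2670e-11 s
Step 2: L = v_sat * tau = 1e7 * 1.2670e-11 = 1.2670e-04 cm
Step 3: L in um = 1.2670e-04 * 1e4 = 1.267 um

1.267


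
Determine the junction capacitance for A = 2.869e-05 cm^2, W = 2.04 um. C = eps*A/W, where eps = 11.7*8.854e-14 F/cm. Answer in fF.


Step 1: eps_Si = 11.7 * 8.854e-14 = 1.035918e-12 F/cm
Step 2: W in cm = 2.04 * 1e-4 = 2.04e-04 cm
Step 3: C = 1.035918e-12 * 2.869e-05 / 2.04e-04 = 1.456887e-13 F
Step 4: C = 145.69 fF

145.69


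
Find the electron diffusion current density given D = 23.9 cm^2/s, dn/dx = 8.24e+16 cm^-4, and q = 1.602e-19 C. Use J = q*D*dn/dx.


Step 1: J = q * D * (dn/dx)
Step 2: J = 1.602e-19 * 23.9 * 8.24e+16
Step 3: J = 3.15e-01 A/cm^2

3.15e-01


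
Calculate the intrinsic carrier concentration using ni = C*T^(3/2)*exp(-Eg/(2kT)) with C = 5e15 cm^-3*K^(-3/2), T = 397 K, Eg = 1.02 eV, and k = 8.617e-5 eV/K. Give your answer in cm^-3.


Step 1: Compute kT = 8.617e-5 * 397 = 0.03420949 eV
Step 2: Exponent = -Eg/(2kT) = -1.02/(2*0.03420949) = -14.90814
Step 3: T^(3/2) = 397^1.5 = 7910.17
Step 4: ni = 5e15 * 7910.17 * exp(-14.90814) = 1.33e+13 cm^-3

1.33e+13


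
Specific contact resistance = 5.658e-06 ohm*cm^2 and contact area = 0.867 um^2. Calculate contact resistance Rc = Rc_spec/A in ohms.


Step 1: Convert area to cm^2: 0.867 um^2 = 8.6700e-09 cm^2
Step 2: Rc = Rc_spec / A = 5.658e-06 / 8.6700e-09
Step 3: Rc = 6.53e+02 ohms

6.53e+02


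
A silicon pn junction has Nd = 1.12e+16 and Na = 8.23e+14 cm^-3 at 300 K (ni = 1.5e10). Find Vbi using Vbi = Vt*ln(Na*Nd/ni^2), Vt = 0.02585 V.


Step 1: Compute Na*Nd/ni^2 = 8.23e+14 * 1.12e+16 / (1.5e10)^2 = 4.0967e+10
Step 2: ln(4.0967e+10) = 24.4360
Step 3: Vbi = 0.02585 * 24.4360 = 0.632 V

0.632


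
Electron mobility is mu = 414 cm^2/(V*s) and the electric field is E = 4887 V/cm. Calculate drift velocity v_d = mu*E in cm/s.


Step 1: v_d = mu * E
Step 2: v_d = 414 * 4887 = 2023218
Step 3: v_d = 2.02e+06 cm/s

2.02e+06


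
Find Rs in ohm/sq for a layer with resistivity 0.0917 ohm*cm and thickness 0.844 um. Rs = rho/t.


Step 1: Convert thickness to cm: t = 0.844 um = 8.4400e-05 cm
Step 2: Rs = rho / t = 0.0917 / 8.4400e-05
Step 3: Rs = 1086.5 ohm/sq

1086.5


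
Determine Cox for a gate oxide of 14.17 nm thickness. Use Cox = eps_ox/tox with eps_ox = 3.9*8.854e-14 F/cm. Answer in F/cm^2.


Step 1: eps_ox = 3.9 * 8.854e-14 = 3.45306e-13 F/cm
Step 2: tox in cm = 14.17 nm * 1e-7 = 1.4170e-06 cm
Step 3: Cox = 3.45306e-13 / 1.4170e-06 = 2.44e-07 F/cm^2

2.44e-07


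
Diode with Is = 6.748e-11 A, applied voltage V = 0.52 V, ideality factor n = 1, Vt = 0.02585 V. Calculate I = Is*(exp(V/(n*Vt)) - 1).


Step 1: V/(n*Vt) = 0.52/(1*0.02585) = 20.1161
Step 2: exp(20.1161) = 5.4489e+08
Step 3: I = 6.748e-11 * (5.4489e+08 - 1) = 3.68e-02 A

3.68e-02


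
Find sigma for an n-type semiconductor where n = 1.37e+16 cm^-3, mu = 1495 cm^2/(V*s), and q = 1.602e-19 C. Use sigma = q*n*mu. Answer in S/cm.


Step 1: sigma = q * n * mu
Step 2: sigma = 1.602e-19 * 1.37e+16 * 1495
Step 3: sigma = 3.281e+00 S/cm

3.281e+00


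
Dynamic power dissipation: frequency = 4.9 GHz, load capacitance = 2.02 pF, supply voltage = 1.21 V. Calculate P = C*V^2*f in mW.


Step 1: V^2 = 1.21^2 = 1.4641 V^2
Step 2: P = C*V^2*f = 2.02e-12 F * 1.4641 * 4.9e9 Hz
Step 3: P = 1.44916618e-02 W
Step 4: P = 14.492 mW

14.492


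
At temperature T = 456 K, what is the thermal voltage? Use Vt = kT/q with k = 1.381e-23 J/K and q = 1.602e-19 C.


Step 1: kT = 1.381e-23 * 456 = 6.29736e-21 J
Step 2: Vt = kT/q = 6.29736e-21 / 1.602e-19
Step 3: Vt = 0.03931 V

0.03931


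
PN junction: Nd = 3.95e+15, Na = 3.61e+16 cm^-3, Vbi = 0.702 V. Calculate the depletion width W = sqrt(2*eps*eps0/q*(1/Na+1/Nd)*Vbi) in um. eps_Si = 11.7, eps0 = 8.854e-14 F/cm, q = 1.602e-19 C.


Step 1: 1/Na + 1/Nd = 1/3.61e+16 + 1/3.95e+15 = 2.80865e-16
Step 2: 2*eps*eps0/q = 2*11.7*8.854e-14/1.602e-19 = 1.293281e+07
Step 3: W^2 = 1.293281e+07 * 2.80865e-16 * 0.702 = 2.54993e-09
Step 4: W = sqrt(2.54993e-09) = 5.050e-05 cm = 0.505 um

0.505


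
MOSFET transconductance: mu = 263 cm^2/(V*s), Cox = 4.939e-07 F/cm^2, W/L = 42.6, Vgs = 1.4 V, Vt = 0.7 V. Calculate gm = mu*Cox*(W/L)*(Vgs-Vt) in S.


Step 1: Vov = Vgs - Vt = 1.4 - 0.7 = 0.7 V
Step 2: gm = mu * Cox * (W/L) * Vov
Step 3: gm = 263 * 4.939e-07 * 42.6 * 0.7 = 3.87e-03 S

3.87e-03


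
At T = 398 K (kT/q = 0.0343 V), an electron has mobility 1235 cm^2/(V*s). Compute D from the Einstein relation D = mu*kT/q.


Step 1: D = mu * (kT/q)
Step 2: D = 1235 * 0.0343
Step 3: D = 42.36 cm^2/s

42.36


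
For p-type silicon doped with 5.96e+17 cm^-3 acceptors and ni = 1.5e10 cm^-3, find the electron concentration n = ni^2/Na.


Step 1: Majority hole concentration p ≈ Na = 5.96e+17 cm^-3
Step 2: n = ni^2 / Na = (1.5e10)^2 / 5.96e+17
Step 3: n = 3.78e+02 cm^-3

3.78e+02


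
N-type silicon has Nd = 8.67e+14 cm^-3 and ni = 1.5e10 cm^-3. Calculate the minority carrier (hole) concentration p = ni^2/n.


Step 1: Since Nd >> ni, n ≈ Nd = 8.67e+14 cm^-3
Step 2: p = ni^2 / n = (1.5e10)^2 / 8.67e+14
Step 3: p = 2.25e20 / 8.67e+14 = 2.60e+05 cm^-3

2.60e+05


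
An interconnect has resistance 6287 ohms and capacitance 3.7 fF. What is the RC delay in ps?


Step 1: tau = R * C
Step 2: tau = 6287 * 3.7 fF = 6287 * 3.7e-15 F
Step 3: tau = 2.32619e-11 s = 23.2619 ps

23.2619


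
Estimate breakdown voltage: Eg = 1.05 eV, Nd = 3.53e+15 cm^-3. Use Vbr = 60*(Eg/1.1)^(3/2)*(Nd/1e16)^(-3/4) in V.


Step 1: Eg/1.1 = 1.05/1.1 = 0.954545
Step 2: (Eg/1.1)^1.5 = 0.954545^1.5 = 0.932598
Step 3: (Nd/1e16)^(-0.75) = (0.353)^(-0.75) = 2.183579
Step 4: Vbr = 60 * 0.932598 * 2.183579 = 122.2 V

122.2


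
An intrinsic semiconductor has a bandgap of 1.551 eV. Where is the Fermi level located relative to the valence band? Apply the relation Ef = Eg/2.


Step 1: For an intrinsic semiconductor, the Fermi level sits at midgap.
Step 2: Ef = Eg / 2 = 1.551 / 2 = 0.7755 eV

0.7755


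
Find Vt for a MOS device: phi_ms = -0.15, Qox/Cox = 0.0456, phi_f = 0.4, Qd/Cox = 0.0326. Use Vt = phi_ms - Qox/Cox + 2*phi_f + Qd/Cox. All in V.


Step 1: Vt = phi_ms - Qox/Cox + 2*phi_f + Qd/Cox
Step 2: Vt = -0.15 - 0.0456 + 2*0.4 + 0.0326
Step 3: Vt = -0.15 - 0.0456 + 0.8 + 0.0326
Step 4: Vt = 0.637 V

0.637


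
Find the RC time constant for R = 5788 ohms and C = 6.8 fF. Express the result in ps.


Step 1: tau = R * C
Step 2: tau = 5788 * 6.8 fF = 5788 * 6.8e-15 F
Step 3: tau = 3.93584e-11 s = 39.3584 ps

39.3584


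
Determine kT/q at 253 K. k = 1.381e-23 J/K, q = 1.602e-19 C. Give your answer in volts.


Step 1: kT = 1.381e-23 * 253 = 3.49393e-21 J
Step 2: Vt = kT/q = 3.49393e-21 / 1.602e-19
Step 3: Vt = 0.02181 V

0.02181


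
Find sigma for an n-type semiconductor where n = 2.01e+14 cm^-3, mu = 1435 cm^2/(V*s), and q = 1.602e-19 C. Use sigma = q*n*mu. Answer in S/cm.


Step 1: sigma = q * n * mu
Step 2: sigma = 1.602e-19 * 2.01e+14 * 1435
Step 3: sigma = 4.621e-02 S/cm

4.621e-02


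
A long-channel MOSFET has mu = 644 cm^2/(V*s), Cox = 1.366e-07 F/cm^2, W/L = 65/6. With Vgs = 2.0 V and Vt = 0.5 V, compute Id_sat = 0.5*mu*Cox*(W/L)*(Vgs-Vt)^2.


Step 1: Overdrive voltage Vov = Vgs - Vt = 2.0 - 0.5 = 1.5 V
Step 2: W/L = 65/6 = 10.8333
Step 3: Id = 0.5 * 644 * 1.366e-07 * 10.8333 * 1.5^2
Step 4: Id = 1.07e-03 A

1.07e-03


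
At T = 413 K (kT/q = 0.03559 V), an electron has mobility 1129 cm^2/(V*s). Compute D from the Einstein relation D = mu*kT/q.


Step 1: D = mu * (kT/q)
Step 2: D = 1129 * 0.03559
Step 3: D = 40.18 cm^2/s

40.18


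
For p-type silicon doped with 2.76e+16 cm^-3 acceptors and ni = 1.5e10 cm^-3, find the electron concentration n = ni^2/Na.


Step 1: Majority hole concentration p ≈ Na = 2.76e+16 cm^-3
Step 2: n = ni^2 / Na = (1.5e10)^2 / 2.76e+16
Step 3: n = 8.15e+03 cm^-3

8.15e+03


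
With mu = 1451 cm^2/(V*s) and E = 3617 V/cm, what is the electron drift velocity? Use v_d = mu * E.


Step 1: v_d = mu * E
Step 2: v_d = 1451 * 3617 = 5248267
Step 3: v_d = 5.25e+06 cm/s

5.25e+06


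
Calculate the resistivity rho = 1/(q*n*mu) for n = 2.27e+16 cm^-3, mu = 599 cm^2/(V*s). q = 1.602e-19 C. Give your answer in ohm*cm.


Step 1: sigma = q * n * mu = 1.602e-19 * 2.27e+16 * 599 = 2.17829e+00 S/cm
Step 2: rho = 1 / sigma = 1 / 2.17829e+00 = 0.4591 ohm*cm

0.4591


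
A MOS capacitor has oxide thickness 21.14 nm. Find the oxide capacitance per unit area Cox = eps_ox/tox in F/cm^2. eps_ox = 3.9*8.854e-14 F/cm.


Step 1: eps_ox = 3.9 * 8.854e-14 = 3.45306e-13 F/cm
Step 2: tox in cm = 21.14 nm * 1e-7 = 2.1140e-06 cm
Step 3: Cox = 3.45306e-13 / 2.1140e-06 = 1.63e-07 F/cm^2

1.63e-07


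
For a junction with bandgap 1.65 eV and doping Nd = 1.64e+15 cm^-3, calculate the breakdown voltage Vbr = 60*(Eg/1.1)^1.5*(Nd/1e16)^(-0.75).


Step 1: Eg/1.1 = 1.65/1.1 = 1.500000
Step 2: (Eg/1.1)^1.5 = 1.500000^1.5 = 1.837117
Step 3: (Nd/1e16)^(-0.75) = (0.164)^(-0.75) = 3.880316
Step 4: Vbr = 60 * 1.837117 * 3.880316 = 427.7 V

427.7


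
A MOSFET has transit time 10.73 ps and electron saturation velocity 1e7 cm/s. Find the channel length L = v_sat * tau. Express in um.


Step 1: tau in seconds = 10.73 ps * 1e-12 = 1.0730e-11 s
Step 2: L = v_sat * tau = 1e7 * 1.0730e-11 = 1.0730e-04 cm
Step 3: L in um = 1.0730e-04 * 1e4 = 1.073 um

1.073


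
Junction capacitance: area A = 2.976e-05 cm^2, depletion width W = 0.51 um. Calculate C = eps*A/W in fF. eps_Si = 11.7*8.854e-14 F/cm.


Step 1: eps_Si = 11.7 * 8.854e-14 = 1.035918e-12 F/cm
Step 2: W in cm = 0.51 * 1e-4 = 5.10e-05 cm
Step 3: C = 1.035918e-12 * 2.976e-05 / 5.10e-05 = 6.044886e-13 F
Step 4: C = 604.49 fF

604.49


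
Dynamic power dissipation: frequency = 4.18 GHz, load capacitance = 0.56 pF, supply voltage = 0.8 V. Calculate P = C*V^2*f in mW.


Step 1: V^2 = 0.8^2 = 0.64 V^2
Step 2: P = C*V^2*f = 0.56e-12 F * 0.64 * 4.18e9 Hz
Step 3: P = 1.498112e-03 W
Step 4: P = 1.498 mW

1.498


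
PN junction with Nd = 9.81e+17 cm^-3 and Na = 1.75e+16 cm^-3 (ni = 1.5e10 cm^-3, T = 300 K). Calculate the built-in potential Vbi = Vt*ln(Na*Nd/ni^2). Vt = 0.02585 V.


Step 1: Compute Na*Nd/ni^2 = 1.75e+16 * 9.81e+17 / (1.5e10)^2 = 7.6300e+13
Step 2: ln(7.6300e+13) = 31.9657
Step 3: Vbi = 0.02585 * 31.9657 = 0.826 V

0.826


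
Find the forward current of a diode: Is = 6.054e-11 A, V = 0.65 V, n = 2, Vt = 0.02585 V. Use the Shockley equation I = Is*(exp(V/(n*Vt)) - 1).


Step 1: V/(n*Vt) = 0.65/(2*0.02585) = 12.5725
Step 2: exp(12.5725) = 2.8851e+05
Step 3: I = 6.054e-11 * (2.8851e+05 - 1) = 1.75e-05 A

1.75e-05


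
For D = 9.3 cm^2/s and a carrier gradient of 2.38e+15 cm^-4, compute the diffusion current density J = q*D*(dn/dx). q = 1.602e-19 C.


Step 1: J = q * D * (dn/dx)
Step 2: J = 1.602e-19 * 9.3 * 2.38e+15
Step 3: J = 3.55e-03 A/cm^2

3.55e-03


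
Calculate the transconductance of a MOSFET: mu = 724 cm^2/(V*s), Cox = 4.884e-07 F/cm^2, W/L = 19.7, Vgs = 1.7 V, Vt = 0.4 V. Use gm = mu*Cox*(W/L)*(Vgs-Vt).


Step 1: Vov = Vgs - Vt = 1.7 - 0.4 = 1.3 V
Step 2: gm = mu * Cox * (W/L) * Vov
Step 3: gm = 724 * 4.884e-07 * 19.7 * 1.3 = 9.06e-03 S

9.06e-03


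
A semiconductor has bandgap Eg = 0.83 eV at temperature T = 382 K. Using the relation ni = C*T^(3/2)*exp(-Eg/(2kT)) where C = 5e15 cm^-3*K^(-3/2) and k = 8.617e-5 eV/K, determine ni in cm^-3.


Step 1: Compute kT = 8.617e-5 * 382 = 0.03291694 eV
Step 2: Exponent = -Eg/(2kT) = -0.83/(2*0.03291694) = -12.60749
Step 3: T^(3/2) = 382^1.5 = 7466.12
Step 4: ni = 5e15 * 7466.12 * exp(-12.60749) = 1.25e+14 cm^-3

1.25e+14


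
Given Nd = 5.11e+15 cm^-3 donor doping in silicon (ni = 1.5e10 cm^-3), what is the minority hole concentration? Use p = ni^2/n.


Step 1: Since Nd >> ni, n ≈ Nd = 5.11e+15 cm^-3
Step 2: p = ni^2 / n = (1.5e10)^2 / 5.11e+15
Step 3: p = 2.25e20 / 5.11e+15 = 4.40e+04 cm^-3

4.40e+04


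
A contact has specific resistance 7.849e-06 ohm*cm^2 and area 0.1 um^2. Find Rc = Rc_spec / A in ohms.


Step 1: Convert area to cm^2: 0.1 um^2 = 1.0000e-09 cm^2
Step 2: Rc = Rc_spec / A = 7.849e-06 / 1.0000e-09
Step 3: Rc = 7.85e+03 ohms

7.85e+03


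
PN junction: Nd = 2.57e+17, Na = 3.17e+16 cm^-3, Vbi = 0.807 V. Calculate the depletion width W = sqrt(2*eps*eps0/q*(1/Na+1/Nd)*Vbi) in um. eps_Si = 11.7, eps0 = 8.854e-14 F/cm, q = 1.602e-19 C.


Step 1: 1/Na + 1/Nd = 1/3.17e+16 + 1/2.57e+17 = 3.54368e-17
Step 2: 2*eps*eps0/q = 2*11.7*8.854e-14/1.602e-19 = 1.293281e+07
Step 3: W^2 = 1.293281e+07 * 3.54368e-17 * 0.807 = 3.69846e-10
Step 4: W = sqrt(3.69846e-10) = 1.923e-05 cm = 0.1923 um

0.1923


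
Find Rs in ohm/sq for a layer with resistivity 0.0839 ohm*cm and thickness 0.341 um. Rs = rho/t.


Step 1: Convert thickness to cm: t = 0.341 um = 3.4100e-05 cm
Step 2: Rs = rho / t = 0.0839 / 3.4100e-05
Step 3: Rs = 2460.4 ohm/sq

2460.4


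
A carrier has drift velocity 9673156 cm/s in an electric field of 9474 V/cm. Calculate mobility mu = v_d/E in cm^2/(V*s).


Step 1: mu = v_d / E
Step 2: mu = 9673156 / 9474
Step 3: mu = 1021.02 cm^2/(V*s)

1021.02


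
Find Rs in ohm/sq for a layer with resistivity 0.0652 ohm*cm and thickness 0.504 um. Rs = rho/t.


Step 1: Convert thickness to cm: t = 0.504 um = 5.0400e-05 cm
Step 2: Rs = rho / t = 0.0652 / 5.0400e-05
Step 3: Rs = 1293.7 ohm/sq

1293.7


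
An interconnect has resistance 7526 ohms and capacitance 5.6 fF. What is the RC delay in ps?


Step 1: tau = R * C
Step 2: tau = 7526 * 5.6 fF = 7526 * 5.6e-15 F
Step 3: tau = 4.21456e-11 s = 42.1456 ps

42.1456


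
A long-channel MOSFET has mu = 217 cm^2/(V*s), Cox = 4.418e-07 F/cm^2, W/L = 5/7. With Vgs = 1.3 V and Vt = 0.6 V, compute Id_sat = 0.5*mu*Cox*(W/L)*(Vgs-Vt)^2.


Step 1: Overdrive voltage Vov = Vgs - Vt = 1.3 - 0.6 = 0.7 V
Step 2: W/L = 5/7 = 0.714286
Step 3: Id = 0.5 * 217 * 4.418e-07 * 0.714286 * 0.7^2
Step 4: Id = 1.68e-05 A

1.68e-05


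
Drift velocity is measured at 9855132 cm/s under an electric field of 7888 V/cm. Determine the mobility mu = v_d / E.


Step 1: mu = v_d / E
Step 2: mu = 9855132 / 7888
Step 3: mu = 1249.38 cm^2/(V*s)

1249.38


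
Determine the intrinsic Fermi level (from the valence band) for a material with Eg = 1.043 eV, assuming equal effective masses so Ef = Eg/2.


Step 1: For an intrinsic semiconductor, the Fermi level sits at midgap.
Step 2: Ef = Eg / 2 = 1.043 / 2 = 0.5215 eV

0.5215


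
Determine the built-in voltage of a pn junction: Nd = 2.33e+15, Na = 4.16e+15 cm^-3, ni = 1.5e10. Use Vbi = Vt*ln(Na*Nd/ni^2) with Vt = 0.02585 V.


Step 1: Compute Na*Nd/ni^2 = 4.16e+15 * 2.33e+15 / (1.5e10)^2 = 4.3079e+10
Step 2: ln(4.3079e+10) = 24.4863
Step 3: Vbi = 0.02585 * 24.4863 = 0.633 V

0.633


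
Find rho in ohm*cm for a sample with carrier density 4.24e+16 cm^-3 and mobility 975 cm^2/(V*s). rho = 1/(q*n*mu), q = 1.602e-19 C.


Step 1: sigma = q * n * mu = 1.602e-19 * 4.24e+16 * 975 = 6.62267e+00 S/cm
Step 2: rho = 1 / sigma = 1 / 6.62267e+00 = 0.151 ohm*cm

0.151


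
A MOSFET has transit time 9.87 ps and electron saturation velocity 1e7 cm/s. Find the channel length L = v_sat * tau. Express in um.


Step 1: tau in seconds = 9.87 ps * 1e-12 = 9.8700e-12 s
Step 2: L = v_sat * tau = 1e7 * 9.8700e-12 = 9.8700e-05 cm
Step 3: L in um = 9.8700e-05 * 1e4 = 0.987 um

0.987


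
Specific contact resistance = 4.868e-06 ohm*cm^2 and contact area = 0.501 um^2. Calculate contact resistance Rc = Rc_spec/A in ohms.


Step 1: Convert area to cm^2: 0.501 um^2 = 5.0100e-09 cm^2
Step 2: Rc = Rc_spec / A = 4.868e-06 / 5.0100e-09
Step 3: Rc = 9.72e+02 ohms

9.72e+02


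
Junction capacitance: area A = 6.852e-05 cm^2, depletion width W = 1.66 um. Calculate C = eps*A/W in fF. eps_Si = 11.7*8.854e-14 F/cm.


Step 1: eps_Si = 11.7 * 8.854e-14 = 1.035918e-12 F/cm
Step 2: W in cm = 1.66 * 1e-4 = 1.66e-04 cm
Step 3: C = 1.035918e-12 * 6.852e-05 / 1.66e-04 = 4.275970e-13 F
Step 4: C = 427.6 fF

427.6


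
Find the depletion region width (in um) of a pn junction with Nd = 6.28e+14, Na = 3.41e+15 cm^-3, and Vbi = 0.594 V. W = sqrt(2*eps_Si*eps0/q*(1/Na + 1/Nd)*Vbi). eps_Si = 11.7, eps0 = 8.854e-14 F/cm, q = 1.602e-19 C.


Step 1: 1/Na + 1/Nd = 1/3.41e+15 + 1/6.28e+14 = 1.88561e-15
Step 2: 2*eps*eps0/q = 2*11.7*8.854e-14/1.602e-19 = 1.293281e+07
Step 3: W^2 = 1.293281e+07 * 1.88561e-15 * 0.594 = 1.44854e-08
Step 4: W = sqrt(1.44854e-08) = 1.204e-04 cm = 1.204 um

1.204


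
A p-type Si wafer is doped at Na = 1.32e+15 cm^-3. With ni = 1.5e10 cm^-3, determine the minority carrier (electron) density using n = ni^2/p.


Step 1: Majority hole concentration p ≈ Na = 1.32e+15 cm^-3
Step 2: n = ni^2 / Na = (1.5e10)^2 / 1.32e+15
Step 3: n = 1.70e+05 cm^-3

1.70e+05


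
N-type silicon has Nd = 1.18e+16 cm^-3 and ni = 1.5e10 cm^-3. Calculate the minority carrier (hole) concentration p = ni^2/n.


Step 1: Since Nd >> ni, n ≈ Nd = 1.18e+16 cm^-3
Step 2: p = ni^2 / n = (1.5e10)^2 / 1.18e+16
Step 3: p = 2.25e20 / 1.18e+16 = 1.91e+04 cm^-3

1.91e+04


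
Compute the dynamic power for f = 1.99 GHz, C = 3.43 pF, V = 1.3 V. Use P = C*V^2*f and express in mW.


Step 1: V^2 = 1.3^2 = 1.69 V^2
Step 2: P = C*V^2*f = 3.43e-12 F * 1.69 * 1.99e9 Hz
Step 3: P = 1.1535433e-02 W
Step 4: P = 11.535 mW

11.535


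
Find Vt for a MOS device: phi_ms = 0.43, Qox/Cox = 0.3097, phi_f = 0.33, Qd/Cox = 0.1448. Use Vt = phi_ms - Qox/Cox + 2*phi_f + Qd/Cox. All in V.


Step 1: Vt = phi_ms - Qox/Cox + 2*phi_f + Qd/Cox
Step 2: Vt = 0.43 - 0.3097 + 2*0.33 + 0.1448
Step 3: Vt = 0.43 - 0.3097 + 0.66 + 0.1448
Step 4: Vt = 0.9251 V

0.9251


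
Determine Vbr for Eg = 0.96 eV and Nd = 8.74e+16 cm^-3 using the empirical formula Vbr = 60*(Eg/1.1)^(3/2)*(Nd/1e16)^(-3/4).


Step 1: Eg/1.1 = 0.96/1.1 = 0.872727
Step 2: (Eg/1.1)^1.5 = 0.872727^1.5 = 0.815300
Step 3: (Nd/1e16)^(-0.75) = (8.74)^(-0.75) = 0.196728
Step 4: Vbr = 60 * 0.815300 * 0.196728 = 9.6 V

9.6


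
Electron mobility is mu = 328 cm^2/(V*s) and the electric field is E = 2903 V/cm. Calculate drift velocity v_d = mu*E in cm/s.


Step 1: v_d = mu * E
Step 2: v_d = 328 * 2903 = 952184
Step 3: v_d = 9.52e+05 cm/s

9.52e+05


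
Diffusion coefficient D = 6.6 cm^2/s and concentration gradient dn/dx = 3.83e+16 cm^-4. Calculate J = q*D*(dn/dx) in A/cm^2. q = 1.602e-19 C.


Step 1: J = q * D * (dn/dx)
Step 2: J = 1.602e-19 * 6.6 * 3.83e+16
Step 3: J = 4.05e-02 A/cm^2

4.05e-02


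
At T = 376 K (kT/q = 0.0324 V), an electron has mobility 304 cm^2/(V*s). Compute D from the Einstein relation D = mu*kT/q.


Step 1: D = mu * (kT/q)
Step 2: D = 304 * 0.0324
Step 3: D = 9.85 cm^2/s

9.85


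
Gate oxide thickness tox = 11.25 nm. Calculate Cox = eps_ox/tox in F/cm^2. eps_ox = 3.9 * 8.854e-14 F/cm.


Step 1: eps_ox = 3.9 * 8.854e-14 = 3.45306e-13 F/cm
Step 2: tox in cm = 11.25 nm * 1e-7 = 1.1250e-06 cm
Step 3: Cox = 3.45306e-13 / 1.1250e-06 = 3.07e-07 F/cm^2

3.07e-07


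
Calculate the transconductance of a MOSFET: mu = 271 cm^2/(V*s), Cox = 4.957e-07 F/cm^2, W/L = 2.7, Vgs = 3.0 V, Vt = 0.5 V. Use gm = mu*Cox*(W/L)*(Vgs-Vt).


Step 1: Vov = Vgs - Vt = 3.0 - 0.5 = 2.5 V
Step 2: gm = mu * Cox * (W/L) * Vov
Step 3: gm = 271 * 4.957e-07 * 2.7 * 2.5 = 9.07e-04 S

9.07e-04


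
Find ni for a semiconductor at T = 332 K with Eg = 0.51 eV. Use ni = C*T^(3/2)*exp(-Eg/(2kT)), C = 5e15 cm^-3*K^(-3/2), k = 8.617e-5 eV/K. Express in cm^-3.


Step 1: Compute kT = 8.617e-5 * 332 = 0.02860844 eV
Step 2: Exponent = -Eg/(2kT) = -0.51/(2*0.02860844) = -8.91345
Step 3: T^(3/2) = 332^1.5 = 6049.33
Step 4: ni = 5e15 * 6049.33 * exp(-8.91345) = 4.07e+15 cm^-3

4.07e+15


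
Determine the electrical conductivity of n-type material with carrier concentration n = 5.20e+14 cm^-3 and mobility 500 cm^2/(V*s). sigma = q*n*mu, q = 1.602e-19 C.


Step 1: sigma = q * n * mu
Step 2: sigma = 1.602e-19 * 5.20e+14 * 500
Step 3: sigma = 4.165e-02 S/cm

4.165e-02


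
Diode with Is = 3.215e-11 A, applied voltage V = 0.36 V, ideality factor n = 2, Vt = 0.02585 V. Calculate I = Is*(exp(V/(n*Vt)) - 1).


Step 1: V/(n*Vt) = 0.36/(2*0.02585) = 6.9632
Step 2: exp(6.9632) = 1.0570e+03
Step 3: I = 3.215e-11 * (1.0570e+03 - 1) = 3.40e-08 A

3.40e-08


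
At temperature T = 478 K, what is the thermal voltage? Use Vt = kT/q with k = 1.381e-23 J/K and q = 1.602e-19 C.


Step 1: kT = 1.381e-23 * 478 = 6.60118e-21 J
Step 2: Vt = kT/q = 6.60118e-21 / 1.602e-19
Step 3: Vt = 0.04121 V

0.04121


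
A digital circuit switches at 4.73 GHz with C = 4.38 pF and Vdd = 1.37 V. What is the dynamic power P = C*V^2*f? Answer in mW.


Step 1: V^2 = 1.37^2 = 1.8769 V^2
Step 2: P = C*V^2*f = 4.38e-12 F * 1.8769 * 4.73e9 Hz
Step 3: P = 3.888448806e-02 W
Step 4: P = 38.884 mW

38.884


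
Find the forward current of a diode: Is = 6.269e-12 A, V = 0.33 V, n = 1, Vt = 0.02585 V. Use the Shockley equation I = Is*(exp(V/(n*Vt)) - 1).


Step 1: V/(n*Vt) = 0.33/(1*0.02585) = 12.7660
Step 2: exp(12.7660) = 3.5011e+05
Step 3: I = 6.269e-12 * (3.5011e+05 - 1) = 2.19e-06 A

2.19e-06


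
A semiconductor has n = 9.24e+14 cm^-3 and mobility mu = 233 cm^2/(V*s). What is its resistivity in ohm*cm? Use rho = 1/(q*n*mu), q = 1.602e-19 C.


Step 1: sigma = q * n * mu = 1.602e-19 * 9.24e+14 * 233 = 3.44898e-02 S/cm
Step 2: rho = 1 / sigma = 1 / 3.44898e-02 = 28.99 ohm*cm

28.99


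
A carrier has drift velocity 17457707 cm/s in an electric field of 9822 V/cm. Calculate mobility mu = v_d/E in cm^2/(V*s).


Step 1: mu = v_d / E
Step 2: mu = 17457707 / 9822
Step 3: mu = 1777.41 cm^2/(V*s)

1777.41


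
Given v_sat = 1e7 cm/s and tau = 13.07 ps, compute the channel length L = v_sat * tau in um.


Step 1: tau in seconds = 13.07 ps * 1e-12 = 1.3070e-11 s
Step 2: L = v_sat * tau = 1e7 * 1.3070e-11 = 1.3070e-04 cm
Step 3: L in um = 1.3070e-04 * 1e4 = 1.307 um

1.307
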